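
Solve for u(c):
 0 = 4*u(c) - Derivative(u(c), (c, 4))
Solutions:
 u(c) = C1*exp(-sqrt(2)*c) + C2*exp(sqrt(2)*c) + C3*sin(sqrt(2)*c) + C4*cos(sqrt(2)*c)


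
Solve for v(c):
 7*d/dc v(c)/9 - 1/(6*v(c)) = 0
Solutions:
 v(c) = -sqrt(C1 + 21*c)/7
 v(c) = sqrt(C1 + 21*c)/7


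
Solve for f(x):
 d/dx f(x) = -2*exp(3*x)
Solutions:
 f(x) = C1 - 2*exp(3*x)/3


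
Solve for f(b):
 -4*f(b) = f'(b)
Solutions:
 f(b) = C1*exp(-4*b)


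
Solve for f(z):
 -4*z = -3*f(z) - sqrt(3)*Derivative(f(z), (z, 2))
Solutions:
 f(z) = C1*sin(3^(1/4)*z) + C2*cos(3^(1/4)*z) + 4*z/3


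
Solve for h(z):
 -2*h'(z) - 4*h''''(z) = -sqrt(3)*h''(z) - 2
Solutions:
 h(z) = C1 + C2*exp(z*(3^(5/6)/(sqrt(36 - sqrt(3)) + 6)^(1/3) + 3^(2/3)*(sqrt(36 - sqrt(3)) + 6)^(1/3))/12)*sin(z*(-3^(1/6)*(sqrt(36 - sqrt(3)) + 6)^(1/3) + 3^(1/3)/(sqrt(36 - sqrt(3)) + 6)^(1/3))/4) + C3*exp(z*(3^(5/6)/(sqrt(36 - sqrt(3)) + 6)^(1/3) + 3^(2/3)*(sqrt(36 - sqrt(3)) + 6)^(1/3))/12)*cos(z*(-3^(1/6)*(sqrt(36 - sqrt(3)) + 6)^(1/3) + 3^(1/3)/(sqrt(36 - sqrt(3)) + 6)^(1/3))/4) + C4*exp(-z*(3^(5/6)/(sqrt(36 - sqrt(3)) + 6)^(1/3) + 3^(2/3)*(sqrt(36 - sqrt(3)) + 6)^(1/3))/6) + z


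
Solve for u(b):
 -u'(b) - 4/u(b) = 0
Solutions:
 u(b) = -sqrt(C1 - 8*b)
 u(b) = sqrt(C1 - 8*b)


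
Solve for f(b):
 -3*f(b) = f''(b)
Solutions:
 f(b) = C1*sin(sqrt(3)*b) + C2*cos(sqrt(3)*b)


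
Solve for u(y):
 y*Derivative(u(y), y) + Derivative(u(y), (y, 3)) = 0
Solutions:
 u(y) = C1 + Integral(C2*airyai(-y) + C3*airybi(-y), y)


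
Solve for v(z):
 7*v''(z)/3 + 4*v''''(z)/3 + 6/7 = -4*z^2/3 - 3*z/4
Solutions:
 v(z) = C1 + C2*z + C3*sin(sqrt(7)*z/2) + C4*cos(sqrt(7)*z/2) - z^4/21 - 3*z^3/56 + z^2/7


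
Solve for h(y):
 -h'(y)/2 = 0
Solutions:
 h(y) = C1


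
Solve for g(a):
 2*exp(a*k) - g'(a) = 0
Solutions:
 g(a) = C1 + 2*exp(a*k)/k


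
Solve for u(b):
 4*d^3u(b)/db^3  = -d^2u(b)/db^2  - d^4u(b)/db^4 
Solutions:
 u(b) = C1 + C2*b + C3*exp(b*(-2 + sqrt(3))) + C4*exp(-b*(sqrt(3) + 2))


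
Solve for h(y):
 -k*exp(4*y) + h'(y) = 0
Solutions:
 h(y) = C1 + k*exp(4*y)/4


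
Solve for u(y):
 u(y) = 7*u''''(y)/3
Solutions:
 u(y) = C1*exp(-3^(1/4)*7^(3/4)*y/7) + C2*exp(3^(1/4)*7^(3/4)*y/7) + C3*sin(3^(1/4)*7^(3/4)*y/7) + C4*cos(3^(1/4)*7^(3/4)*y/7)


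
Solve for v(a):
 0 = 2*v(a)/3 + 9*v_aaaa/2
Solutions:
 v(a) = (C1*sin(3^(1/4)*a/3) + C2*cos(3^(1/4)*a/3))*exp(-3^(1/4)*a/3) + (C3*sin(3^(1/4)*a/3) + C4*cos(3^(1/4)*a/3))*exp(3^(1/4)*a/3)


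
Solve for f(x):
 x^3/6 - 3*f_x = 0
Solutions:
 f(x) = C1 + x^4/72


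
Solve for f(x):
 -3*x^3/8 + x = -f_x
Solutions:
 f(x) = C1 + 3*x^4/32 - x^2/2


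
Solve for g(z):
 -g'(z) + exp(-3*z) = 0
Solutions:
 g(z) = C1 - exp(-3*z)/3


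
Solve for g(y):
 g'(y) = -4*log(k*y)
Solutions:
 g(y) = C1 - 4*y*log(k*y) + 4*y


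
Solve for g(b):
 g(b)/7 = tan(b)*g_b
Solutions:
 g(b) = C1*sin(b)^(1/7)


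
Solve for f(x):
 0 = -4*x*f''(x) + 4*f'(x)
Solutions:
 f(x) = C1 + C2*x^2


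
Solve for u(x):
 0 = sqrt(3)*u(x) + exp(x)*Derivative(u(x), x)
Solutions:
 u(x) = C1*exp(sqrt(3)*exp(-x))


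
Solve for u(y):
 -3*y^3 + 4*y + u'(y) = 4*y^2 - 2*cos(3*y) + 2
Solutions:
 u(y) = C1 + 3*y^4/4 + 4*y^3/3 - 2*y^2 + 2*y - 2*sin(3*y)/3


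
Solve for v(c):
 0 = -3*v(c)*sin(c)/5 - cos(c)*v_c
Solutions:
 v(c) = C1*cos(c)^(3/5)


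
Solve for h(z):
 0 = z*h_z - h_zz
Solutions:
 h(z) = C1 + C2*erfi(sqrt(2)*z/2)


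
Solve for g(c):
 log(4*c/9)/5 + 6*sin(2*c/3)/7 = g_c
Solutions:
 g(c) = C1 + c*log(c)/5 - 2*c*log(3)/5 - c/5 + 2*c*log(2)/5 - 9*cos(2*c/3)/7


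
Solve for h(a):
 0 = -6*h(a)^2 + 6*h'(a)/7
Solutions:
 h(a) = -1/(C1 + 7*a)


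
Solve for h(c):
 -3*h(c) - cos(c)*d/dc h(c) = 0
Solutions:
 h(c) = C1*(sin(c) - 1)^(3/2)/(sin(c) + 1)^(3/2)


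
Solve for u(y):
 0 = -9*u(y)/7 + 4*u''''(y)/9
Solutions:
 u(y) = C1*exp(-3*sqrt(2)*7^(3/4)*y/14) + C2*exp(3*sqrt(2)*7^(3/4)*y/14) + C3*sin(3*sqrt(2)*7^(3/4)*y/14) + C4*cos(3*sqrt(2)*7^(3/4)*y/14)


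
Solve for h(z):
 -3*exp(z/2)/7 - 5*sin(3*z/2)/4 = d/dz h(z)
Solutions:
 h(z) = C1 - 6*exp(z/2)/7 + 5*cos(3*z/2)/6


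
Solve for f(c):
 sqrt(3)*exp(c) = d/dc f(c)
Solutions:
 f(c) = C1 + sqrt(3)*exp(c)


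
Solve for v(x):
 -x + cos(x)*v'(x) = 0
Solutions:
 v(x) = C1 + Integral(x/cos(x), x)


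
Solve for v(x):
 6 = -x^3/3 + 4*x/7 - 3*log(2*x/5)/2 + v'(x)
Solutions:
 v(x) = C1 + x^4/12 - 2*x^2/7 + 3*x*log(x)/2 - 2*x*log(5) + x*log(2) + x*log(10)/2 + 9*x/2


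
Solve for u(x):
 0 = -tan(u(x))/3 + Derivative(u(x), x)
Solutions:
 u(x) = pi - asin(C1*exp(x/3))
 u(x) = asin(C1*exp(x/3))


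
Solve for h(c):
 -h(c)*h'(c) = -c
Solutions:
 h(c) = -sqrt(C1 + c^2)
 h(c) = sqrt(C1 + c^2)


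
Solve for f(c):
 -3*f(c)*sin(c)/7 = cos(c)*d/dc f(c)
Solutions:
 f(c) = C1*cos(c)^(3/7)


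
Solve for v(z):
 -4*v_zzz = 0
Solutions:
 v(z) = C1 + C2*z + C3*z^2


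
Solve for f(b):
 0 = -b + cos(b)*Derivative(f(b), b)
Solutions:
 f(b) = C1 + Integral(b/cos(b), b)


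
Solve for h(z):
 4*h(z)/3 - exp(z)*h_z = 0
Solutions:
 h(z) = C1*exp(-4*exp(-z)/3)


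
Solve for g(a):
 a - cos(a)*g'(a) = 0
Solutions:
 g(a) = C1 + Integral(a/cos(a), a)


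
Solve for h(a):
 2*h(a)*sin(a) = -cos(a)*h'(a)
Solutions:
 h(a) = C1*cos(a)^2


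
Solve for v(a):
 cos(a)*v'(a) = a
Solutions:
 v(a) = C1 + Integral(a/cos(a), a)


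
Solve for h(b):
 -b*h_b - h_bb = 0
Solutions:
 h(b) = C1 + C2*erf(sqrt(2)*b/2)


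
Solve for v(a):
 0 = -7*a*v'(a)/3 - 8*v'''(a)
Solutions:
 v(a) = C1 + Integral(C2*airyai(-3^(2/3)*7^(1/3)*a/6) + C3*airybi(-3^(2/3)*7^(1/3)*a/6), a)


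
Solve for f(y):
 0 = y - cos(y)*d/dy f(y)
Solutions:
 f(y) = C1 + Integral(y/cos(y), y)


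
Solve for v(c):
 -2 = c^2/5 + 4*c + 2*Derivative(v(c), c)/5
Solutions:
 v(c) = C1 - c^3/6 - 5*c^2 - 5*c


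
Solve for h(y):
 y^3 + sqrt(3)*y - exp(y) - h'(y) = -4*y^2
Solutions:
 h(y) = C1 + y^4/4 + 4*y^3/3 + sqrt(3)*y^2/2 - exp(y)


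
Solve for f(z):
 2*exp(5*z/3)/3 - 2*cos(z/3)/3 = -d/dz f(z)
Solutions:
 f(z) = C1 - 2*exp(5*z/3)/5 + 2*sin(z/3)


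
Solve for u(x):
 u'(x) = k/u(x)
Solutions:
 u(x) = -sqrt(C1 + 2*k*x)
 u(x) = sqrt(C1 + 2*k*x)


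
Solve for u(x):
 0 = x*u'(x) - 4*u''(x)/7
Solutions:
 u(x) = C1 + C2*erfi(sqrt(14)*x/4)


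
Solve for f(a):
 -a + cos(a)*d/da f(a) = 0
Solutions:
 f(a) = C1 + Integral(a/cos(a), a)


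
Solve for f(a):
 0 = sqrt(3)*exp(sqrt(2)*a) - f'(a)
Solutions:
 f(a) = C1 + sqrt(6)*exp(sqrt(2)*a)/2


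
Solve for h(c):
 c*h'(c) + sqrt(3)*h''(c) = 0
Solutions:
 h(c) = C1 + C2*erf(sqrt(2)*3^(3/4)*c/6)


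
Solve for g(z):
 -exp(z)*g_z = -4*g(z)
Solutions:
 g(z) = C1*exp(-4*exp(-z))


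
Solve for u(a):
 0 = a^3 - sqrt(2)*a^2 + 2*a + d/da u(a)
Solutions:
 u(a) = C1 - a^4/4 + sqrt(2)*a^3/3 - a^2


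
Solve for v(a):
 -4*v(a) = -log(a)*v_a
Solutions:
 v(a) = C1*exp(4*li(a))


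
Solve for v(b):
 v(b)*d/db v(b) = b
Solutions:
 v(b) = -sqrt(C1 + b^2)
 v(b) = sqrt(C1 + b^2)


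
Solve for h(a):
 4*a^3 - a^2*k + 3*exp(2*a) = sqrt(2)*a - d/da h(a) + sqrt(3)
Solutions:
 h(a) = C1 - a^4 + a^3*k/3 + sqrt(2)*a^2/2 + sqrt(3)*a - 3*exp(2*a)/2


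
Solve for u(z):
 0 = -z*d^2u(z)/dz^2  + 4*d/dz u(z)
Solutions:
 u(z) = C1 + C2*z^5


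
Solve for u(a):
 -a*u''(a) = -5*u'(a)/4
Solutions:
 u(a) = C1 + C2*a^(9/4)


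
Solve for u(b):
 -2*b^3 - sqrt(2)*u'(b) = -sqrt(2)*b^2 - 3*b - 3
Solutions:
 u(b) = C1 - sqrt(2)*b^4/4 + b^3/3 + 3*sqrt(2)*b^2/4 + 3*sqrt(2)*b/2


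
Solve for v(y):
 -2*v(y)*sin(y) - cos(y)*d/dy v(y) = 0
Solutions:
 v(y) = C1*cos(y)^2


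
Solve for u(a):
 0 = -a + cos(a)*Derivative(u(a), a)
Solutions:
 u(a) = C1 + Integral(a/cos(a), a)


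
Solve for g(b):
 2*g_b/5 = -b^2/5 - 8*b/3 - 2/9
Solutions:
 g(b) = C1 - b^3/6 - 10*b^2/3 - 5*b/9


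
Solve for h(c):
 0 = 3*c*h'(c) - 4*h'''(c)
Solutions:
 h(c) = C1 + Integral(C2*airyai(6^(1/3)*c/2) + C3*airybi(6^(1/3)*c/2), c)


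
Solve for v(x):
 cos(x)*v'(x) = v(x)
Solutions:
 v(x) = C1*sqrt(sin(x) + 1)/sqrt(sin(x) - 1)


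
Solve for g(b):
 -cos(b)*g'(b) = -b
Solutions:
 g(b) = C1 + Integral(b/cos(b), b)


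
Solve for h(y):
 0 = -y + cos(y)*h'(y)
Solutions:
 h(y) = C1 + Integral(y/cos(y), y)


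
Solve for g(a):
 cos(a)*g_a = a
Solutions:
 g(a) = C1 + Integral(a/cos(a), a)


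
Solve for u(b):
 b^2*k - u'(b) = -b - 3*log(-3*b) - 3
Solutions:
 u(b) = C1 + b^3*k/3 + b^2/2 + 3*b*log(-b) + 3*b*log(3)


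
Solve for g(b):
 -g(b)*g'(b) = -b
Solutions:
 g(b) = -sqrt(C1 + b^2)
 g(b) = sqrt(C1 + b^2)


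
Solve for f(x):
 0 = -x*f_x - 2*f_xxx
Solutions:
 f(x) = C1 + Integral(C2*airyai(-2^(2/3)*x/2) + C3*airybi(-2^(2/3)*x/2), x)


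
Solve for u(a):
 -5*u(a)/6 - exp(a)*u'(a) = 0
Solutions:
 u(a) = C1*exp(5*exp(-a)/6)


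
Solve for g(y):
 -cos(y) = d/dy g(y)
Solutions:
 g(y) = C1 - sin(y)


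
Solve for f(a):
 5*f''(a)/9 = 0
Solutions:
 f(a) = C1 + C2*a


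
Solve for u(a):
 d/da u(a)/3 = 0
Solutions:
 u(a) = C1


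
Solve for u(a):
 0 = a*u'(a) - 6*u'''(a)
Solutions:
 u(a) = C1 + Integral(C2*airyai(6^(2/3)*a/6) + C3*airybi(6^(2/3)*a/6), a)


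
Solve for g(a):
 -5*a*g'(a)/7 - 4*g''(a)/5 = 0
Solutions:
 g(a) = C1 + C2*erf(5*sqrt(14)*a/28)


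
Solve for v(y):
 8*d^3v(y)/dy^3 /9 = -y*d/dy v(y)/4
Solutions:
 v(y) = C1 + Integral(C2*airyai(-2^(1/3)*3^(2/3)*y/4) + C3*airybi(-2^(1/3)*3^(2/3)*y/4), y)


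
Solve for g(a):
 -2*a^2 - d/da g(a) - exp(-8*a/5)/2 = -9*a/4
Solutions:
 g(a) = C1 - 2*a^3/3 + 9*a^2/8 + 5*exp(-8*a/5)/16


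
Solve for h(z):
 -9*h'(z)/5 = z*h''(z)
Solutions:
 h(z) = C1 + C2/z^(4/5)


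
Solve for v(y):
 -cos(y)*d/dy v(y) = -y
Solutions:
 v(y) = C1 + Integral(y/cos(y), y)


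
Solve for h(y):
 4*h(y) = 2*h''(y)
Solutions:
 h(y) = C1*exp(-sqrt(2)*y) + C2*exp(sqrt(2)*y)


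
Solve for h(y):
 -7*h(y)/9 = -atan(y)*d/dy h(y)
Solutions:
 h(y) = C1*exp(7*Integral(1/atan(y), y)/9)


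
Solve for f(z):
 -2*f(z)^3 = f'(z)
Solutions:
 f(z) = -sqrt(2)*sqrt(-1/(C1 - 2*z))/2
 f(z) = sqrt(2)*sqrt(-1/(C1 - 2*z))/2


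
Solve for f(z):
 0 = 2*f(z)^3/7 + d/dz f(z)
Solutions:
 f(z) = -sqrt(14)*sqrt(-1/(C1 - 2*z))/2
 f(z) = sqrt(14)*sqrt(-1/(C1 - 2*z))/2


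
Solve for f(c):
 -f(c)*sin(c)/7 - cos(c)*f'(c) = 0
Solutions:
 f(c) = C1*cos(c)^(1/7)


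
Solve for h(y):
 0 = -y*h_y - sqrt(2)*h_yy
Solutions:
 h(y) = C1 + C2*erf(2^(1/4)*y/2)


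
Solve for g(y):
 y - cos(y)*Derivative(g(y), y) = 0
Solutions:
 g(y) = C1 + Integral(y/cos(y), y)


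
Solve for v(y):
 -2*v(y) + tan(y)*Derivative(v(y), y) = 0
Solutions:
 v(y) = C1*sin(y)^2


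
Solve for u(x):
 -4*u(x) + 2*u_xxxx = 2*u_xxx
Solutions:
 u(x) = C1*exp(x*(-(17 + 3*sqrt(33))^(1/3) + 2/(17 + 3*sqrt(33))^(1/3) + 4)/6)*sin(sqrt(3)*x*(2/(17 + 3*sqrt(33))^(1/3) + (17 + 3*sqrt(33))^(1/3))/6) + C2*exp(x*(-(17 + 3*sqrt(33))^(1/3) + 2/(17 + 3*sqrt(33))^(1/3) + 4)/6)*cos(sqrt(3)*x*(2/(17 + 3*sqrt(33))^(1/3) + (17 + 3*sqrt(33))^(1/3))/6) + C3*exp(-x) + C4*exp(x*(-2/(17 + 3*sqrt(33))^(1/3) + 2 + (17 + 3*sqrt(33))^(1/3))/3)


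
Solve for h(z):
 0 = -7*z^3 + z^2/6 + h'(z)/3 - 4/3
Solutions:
 h(z) = C1 + 21*z^4/4 - z^3/6 + 4*z


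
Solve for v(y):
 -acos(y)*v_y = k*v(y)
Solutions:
 v(y) = C1*exp(-k*Integral(1/acos(y), y))


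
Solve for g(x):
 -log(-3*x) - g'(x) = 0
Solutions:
 g(x) = C1 - x*log(-x) + x*(1 - log(3))


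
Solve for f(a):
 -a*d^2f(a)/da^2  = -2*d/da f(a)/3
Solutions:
 f(a) = C1 + C2*a^(5/3)


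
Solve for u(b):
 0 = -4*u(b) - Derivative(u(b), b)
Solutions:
 u(b) = C1*exp(-4*b)


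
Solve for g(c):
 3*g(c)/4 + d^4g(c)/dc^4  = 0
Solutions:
 g(c) = (C1*sin(3^(1/4)*c/2) + C2*cos(3^(1/4)*c/2))*exp(-3^(1/4)*c/2) + (C3*sin(3^(1/4)*c/2) + C4*cos(3^(1/4)*c/2))*exp(3^(1/4)*c/2)


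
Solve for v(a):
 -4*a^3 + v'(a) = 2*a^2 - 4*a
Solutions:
 v(a) = C1 + a^4 + 2*a^3/3 - 2*a^2


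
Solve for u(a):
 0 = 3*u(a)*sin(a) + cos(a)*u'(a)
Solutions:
 u(a) = C1*cos(a)^3


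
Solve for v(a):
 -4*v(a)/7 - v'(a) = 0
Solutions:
 v(a) = C1*exp(-4*a/7)


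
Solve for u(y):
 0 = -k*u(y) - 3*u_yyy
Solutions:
 u(y) = C1*exp(3^(2/3)*y*(-k)^(1/3)/3) + C2*exp(y*(-k)^(1/3)*(-3^(2/3) + 3*3^(1/6)*I)/6) + C3*exp(-y*(-k)^(1/3)*(3^(2/3) + 3*3^(1/6)*I)/6)


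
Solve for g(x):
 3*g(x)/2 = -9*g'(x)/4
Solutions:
 g(x) = C1*exp(-2*x/3)


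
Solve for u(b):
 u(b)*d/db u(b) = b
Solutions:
 u(b) = -sqrt(C1 + b^2)
 u(b) = sqrt(C1 + b^2)


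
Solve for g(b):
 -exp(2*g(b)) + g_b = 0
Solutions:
 g(b) = log(-sqrt(-1/(C1 + b))) - log(2)/2
 g(b) = log(-1/(C1 + b))/2 - log(2)/2


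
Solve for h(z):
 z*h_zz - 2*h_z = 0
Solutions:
 h(z) = C1 + C2*z^3


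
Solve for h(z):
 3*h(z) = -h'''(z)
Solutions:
 h(z) = C3*exp(-3^(1/3)*z) + (C1*sin(3^(5/6)*z/2) + C2*cos(3^(5/6)*z/2))*exp(3^(1/3)*z/2)


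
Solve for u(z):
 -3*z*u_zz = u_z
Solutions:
 u(z) = C1 + C2*z^(2/3)


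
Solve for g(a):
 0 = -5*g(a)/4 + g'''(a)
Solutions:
 g(a) = C3*exp(10^(1/3)*a/2) + (C1*sin(10^(1/3)*sqrt(3)*a/4) + C2*cos(10^(1/3)*sqrt(3)*a/4))*exp(-10^(1/3)*a/4)


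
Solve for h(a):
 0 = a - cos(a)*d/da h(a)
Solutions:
 h(a) = C1 + Integral(a/cos(a), a)


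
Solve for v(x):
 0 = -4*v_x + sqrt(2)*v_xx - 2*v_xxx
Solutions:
 v(x) = C1 + (C2*sin(sqrt(30)*x/4) + C3*cos(sqrt(30)*x/4))*exp(sqrt(2)*x/4)


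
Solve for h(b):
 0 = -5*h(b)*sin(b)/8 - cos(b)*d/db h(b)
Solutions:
 h(b) = C1*cos(b)^(5/8)


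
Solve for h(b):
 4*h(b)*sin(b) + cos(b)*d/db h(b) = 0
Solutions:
 h(b) = C1*cos(b)^4


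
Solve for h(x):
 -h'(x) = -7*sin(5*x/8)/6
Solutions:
 h(x) = C1 - 28*cos(5*x/8)/15


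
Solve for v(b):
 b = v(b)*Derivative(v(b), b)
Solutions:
 v(b) = -sqrt(C1 + b^2)
 v(b) = sqrt(C1 + b^2)


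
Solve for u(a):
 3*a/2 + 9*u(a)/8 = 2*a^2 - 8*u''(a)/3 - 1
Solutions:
 u(a) = C1*sin(3*sqrt(3)*a/8) + C2*cos(3*sqrt(3)*a/8) + 16*a^2/9 - 4*a/3 - 2264/243


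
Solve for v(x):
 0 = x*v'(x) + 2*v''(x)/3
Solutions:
 v(x) = C1 + C2*erf(sqrt(3)*x/2)


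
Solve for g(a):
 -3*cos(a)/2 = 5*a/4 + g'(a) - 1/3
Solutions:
 g(a) = C1 - 5*a^2/8 + a/3 - 3*sin(a)/2


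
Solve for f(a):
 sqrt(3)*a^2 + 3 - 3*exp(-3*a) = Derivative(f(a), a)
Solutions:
 f(a) = C1 + sqrt(3)*a^3/3 + 3*a + exp(-3*a)


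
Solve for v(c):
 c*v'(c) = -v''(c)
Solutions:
 v(c) = C1 + C2*erf(sqrt(2)*c/2)


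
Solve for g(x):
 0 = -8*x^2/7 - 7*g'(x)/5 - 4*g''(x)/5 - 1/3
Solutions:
 g(x) = C1 + C2*exp(-7*x/4) - 40*x^3/147 + 160*x^2/343 - 5555*x/7203


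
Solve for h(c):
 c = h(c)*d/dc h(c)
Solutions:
 h(c) = -sqrt(C1 + c^2)
 h(c) = sqrt(C1 + c^2)


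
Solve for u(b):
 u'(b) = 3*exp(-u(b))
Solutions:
 u(b) = log(C1 + 3*b)


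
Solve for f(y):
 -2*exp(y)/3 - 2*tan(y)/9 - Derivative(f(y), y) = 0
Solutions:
 f(y) = C1 - 2*exp(y)/3 + 2*log(cos(y))/9


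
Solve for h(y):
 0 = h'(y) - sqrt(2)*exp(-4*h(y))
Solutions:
 h(y) = log(-I*(C1 + 4*sqrt(2)*y)^(1/4))
 h(y) = log(I*(C1 + 4*sqrt(2)*y)^(1/4))
 h(y) = log(-(C1 + 4*sqrt(2)*y)^(1/4))
 h(y) = log(C1 + 4*sqrt(2)*y)/4


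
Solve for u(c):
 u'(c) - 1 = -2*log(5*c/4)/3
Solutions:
 u(c) = C1 - 2*c*log(c)/3 + c*log(2*10^(1/3)/5) + 5*c/3


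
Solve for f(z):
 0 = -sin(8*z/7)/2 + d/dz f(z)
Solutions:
 f(z) = C1 - 7*cos(8*z/7)/16


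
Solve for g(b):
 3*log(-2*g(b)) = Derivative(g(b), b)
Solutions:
 -Integral(1/(log(-_y) + log(2)), (_y, g(b)))/3 = C1 - b


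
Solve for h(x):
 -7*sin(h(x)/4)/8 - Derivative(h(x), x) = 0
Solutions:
 7*x/8 + 2*log(cos(h(x)/4) - 1) - 2*log(cos(h(x)/4) + 1) = C1


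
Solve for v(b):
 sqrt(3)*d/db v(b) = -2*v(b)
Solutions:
 v(b) = C1*exp(-2*sqrt(3)*b/3)


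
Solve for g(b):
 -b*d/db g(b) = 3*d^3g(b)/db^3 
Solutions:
 g(b) = C1 + Integral(C2*airyai(-3^(2/3)*b/3) + C3*airybi(-3^(2/3)*b/3), b)


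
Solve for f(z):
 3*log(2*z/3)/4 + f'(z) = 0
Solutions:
 f(z) = C1 - 3*z*log(z)/4 - 3*z*log(2)/4 + 3*z/4 + 3*z*log(3)/4


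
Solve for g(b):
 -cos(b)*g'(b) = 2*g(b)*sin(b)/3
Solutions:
 g(b) = C1*cos(b)^(2/3)


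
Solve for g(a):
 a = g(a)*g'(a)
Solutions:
 g(a) = -sqrt(C1 + a^2)
 g(a) = sqrt(C1 + a^2)


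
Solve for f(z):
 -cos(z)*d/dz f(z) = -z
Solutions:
 f(z) = C1 + Integral(z/cos(z), z)


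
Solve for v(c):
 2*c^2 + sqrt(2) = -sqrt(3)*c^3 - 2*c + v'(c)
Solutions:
 v(c) = C1 + sqrt(3)*c^4/4 + 2*c^3/3 + c^2 + sqrt(2)*c


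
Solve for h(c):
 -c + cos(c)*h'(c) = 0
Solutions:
 h(c) = C1 + Integral(c/cos(c), c)


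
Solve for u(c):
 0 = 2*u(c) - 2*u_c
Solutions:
 u(c) = C1*exp(c)


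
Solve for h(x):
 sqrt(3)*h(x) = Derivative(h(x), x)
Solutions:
 h(x) = C1*exp(sqrt(3)*x)


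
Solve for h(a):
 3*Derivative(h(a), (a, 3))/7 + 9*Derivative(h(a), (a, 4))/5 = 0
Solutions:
 h(a) = C1 + C2*a + C3*a^2 + C4*exp(-5*a/21)


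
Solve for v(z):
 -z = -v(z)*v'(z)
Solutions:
 v(z) = -sqrt(C1 + z^2)
 v(z) = sqrt(C1 + z^2)


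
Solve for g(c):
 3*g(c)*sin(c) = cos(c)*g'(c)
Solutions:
 g(c) = C1/cos(c)^3


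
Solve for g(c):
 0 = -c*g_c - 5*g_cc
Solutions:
 g(c) = C1 + C2*erf(sqrt(10)*c/10)


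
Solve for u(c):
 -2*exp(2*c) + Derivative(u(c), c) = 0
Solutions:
 u(c) = C1 + exp(2*c)


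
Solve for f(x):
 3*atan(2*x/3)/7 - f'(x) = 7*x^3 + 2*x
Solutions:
 f(x) = C1 - 7*x^4/4 - x^2 + 3*x*atan(2*x/3)/7 - 9*log(4*x^2 + 9)/28


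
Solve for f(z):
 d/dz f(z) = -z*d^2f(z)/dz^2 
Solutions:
 f(z) = C1 + C2*log(z)


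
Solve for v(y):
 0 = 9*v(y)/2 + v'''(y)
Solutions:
 v(y) = C3*exp(-6^(2/3)*y/2) + (C1*sin(3*2^(2/3)*3^(1/6)*y/4) + C2*cos(3*2^(2/3)*3^(1/6)*y/4))*exp(6^(2/3)*y/4)


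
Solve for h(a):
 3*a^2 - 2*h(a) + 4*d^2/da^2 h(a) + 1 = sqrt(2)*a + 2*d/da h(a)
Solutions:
 h(a) = C1*exp(-a/2) + C2*exp(a) + 3*a^2/2 - 3*a - sqrt(2)*a/2 + sqrt(2)/2 + 19/2


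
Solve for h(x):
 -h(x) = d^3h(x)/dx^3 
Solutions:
 h(x) = C3*exp(-x) + (C1*sin(sqrt(3)*x/2) + C2*cos(sqrt(3)*x/2))*exp(x/2)


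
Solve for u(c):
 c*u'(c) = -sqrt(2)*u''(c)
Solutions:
 u(c) = C1 + C2*erf(2^(1/4)*c/2)


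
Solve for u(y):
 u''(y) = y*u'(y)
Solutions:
 u(y) = C1 + C2*erfi(sqrt(2)*y/2)


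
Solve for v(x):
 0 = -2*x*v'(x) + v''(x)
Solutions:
 v(x) = C1 + C2*erfi(x)


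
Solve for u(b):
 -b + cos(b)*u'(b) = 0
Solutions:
 u(b) = C1 + Integral(b/cos(b), b)


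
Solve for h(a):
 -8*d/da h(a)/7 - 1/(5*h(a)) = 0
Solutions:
 h(a) = -sqrt(C1 - 35*a)/10
 h(a) = sqrt(C1 - 35*a)/10


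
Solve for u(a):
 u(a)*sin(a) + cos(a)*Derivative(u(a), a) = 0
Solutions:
 u(a) = C1*cos(a)


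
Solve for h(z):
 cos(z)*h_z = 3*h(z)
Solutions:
 h(z) = C1*(sin(z) + 1)^(3/2)/(sin(z) - 1)^(3/2)


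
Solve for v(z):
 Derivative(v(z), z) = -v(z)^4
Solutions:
 v(z) = (-3^(2/3) - 3*3^(1/6)*I)*(1/(C1 + z))^(1/3)/6
 v(z) = (-3^(2/3) + 3*3^(1/6)*I)*(1/(C1 + z))^(1/3)/6
 v(z) = (1/(C1 + 3*z))^(1/3)


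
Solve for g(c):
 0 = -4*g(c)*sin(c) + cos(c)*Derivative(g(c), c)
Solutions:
 g(c) = C1/cos(c)^4


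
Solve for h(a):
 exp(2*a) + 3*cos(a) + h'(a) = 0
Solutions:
 h(a) = C1 - exp(2*a)/2 - 3*sin(a)


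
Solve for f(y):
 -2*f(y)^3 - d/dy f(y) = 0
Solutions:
 f(y) = -sqrt(2)*sqrt(-1/(C1 - 2*y))/2
 f(y) = sqrt(2)*sqrt(-1/(C1 - 2*y))/2


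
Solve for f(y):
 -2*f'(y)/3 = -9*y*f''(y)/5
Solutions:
 f(y) = C1 + C2*y^(37/27)


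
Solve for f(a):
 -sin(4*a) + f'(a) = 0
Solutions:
 f(a) = C1 - cos(4*a)/4


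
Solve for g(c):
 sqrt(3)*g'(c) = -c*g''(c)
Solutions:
 g(c) = C1 + C2*c^(1 - sqrt(3))


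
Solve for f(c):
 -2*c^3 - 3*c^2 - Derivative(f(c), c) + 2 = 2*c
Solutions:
 f(c) = C1 - c^4/2 - c^3 - c^2 + 2*c


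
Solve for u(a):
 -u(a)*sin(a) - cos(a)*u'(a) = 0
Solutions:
 u(a) = C1*cos(a)


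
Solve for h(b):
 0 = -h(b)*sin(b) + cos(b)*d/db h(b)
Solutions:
 h(b) = C1/cos(b)


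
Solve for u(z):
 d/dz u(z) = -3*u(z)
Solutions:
 u(z) = C1*exp(-3*z)


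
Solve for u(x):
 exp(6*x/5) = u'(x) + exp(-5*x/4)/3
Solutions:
 u(x) = C1 + 5*exp(6*x/5)/6 + 4*exp(-5*x/4)/15


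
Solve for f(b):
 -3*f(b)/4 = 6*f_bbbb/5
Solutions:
 f(b) = (C1*sin(2^(3/4)*5^(1/4)*b/4) + C2*cos(2^(3/4)*5^(1/4)*b/4))*exp(-2^(3/4)*5^(1/4)*b/4) + (C3*sin(2^(3/4)*5^(1/4)*b/4) + C4*cos(2^(3/4)*5^(1/4)*b/4))*exp(2^(3/4)*5^(1/4)*b/4)


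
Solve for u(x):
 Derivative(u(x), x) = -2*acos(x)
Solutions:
 u(x) = C1 - 2*x*acos(x) + 2*sqrt(1 - x^2)


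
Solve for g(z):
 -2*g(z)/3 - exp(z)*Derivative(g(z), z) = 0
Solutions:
 g(z) = C1*exp(2*exp(-z)/3)


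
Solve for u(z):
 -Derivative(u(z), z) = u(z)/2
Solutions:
 u(z) = C1*exp(-z/2)


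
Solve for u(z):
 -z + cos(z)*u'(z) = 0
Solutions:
 u(z) = C1 + Integral(z/cos(z), z)


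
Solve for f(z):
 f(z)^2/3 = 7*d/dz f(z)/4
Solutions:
 f(z) = -21/(C1 + 4*z)


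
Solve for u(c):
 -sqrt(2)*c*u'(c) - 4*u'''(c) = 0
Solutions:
 u(c) = C1 + Integral(C2*airyai(-sqrt(2)*c/2) + C3*airybi(-sqrt(2)*c/2), c)


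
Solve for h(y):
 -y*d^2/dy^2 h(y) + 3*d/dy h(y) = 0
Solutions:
 h(y) = C1 + C2*y^4


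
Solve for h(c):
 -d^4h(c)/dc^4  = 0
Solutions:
 h(c) = C1 + C2*c + C3*c^2 + C4*c^3


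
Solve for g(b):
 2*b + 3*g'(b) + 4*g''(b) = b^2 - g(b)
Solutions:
 g(b) = b^2 - 8*b + (C1*sin(sqrt(7)*b/8) + C2*cos(sqrt(7)*b/8))*exp(-3*b/8) + 16


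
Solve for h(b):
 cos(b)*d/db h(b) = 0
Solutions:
 h(b) = C1


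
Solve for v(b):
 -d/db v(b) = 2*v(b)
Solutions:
 v(b) = C1*exp(-2*b)


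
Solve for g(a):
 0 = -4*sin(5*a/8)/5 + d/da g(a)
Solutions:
 g(a) = C1 - 32*cos(5*a/8)/25


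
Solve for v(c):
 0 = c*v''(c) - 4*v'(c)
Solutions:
 v(c) = C1 + C2*c^5


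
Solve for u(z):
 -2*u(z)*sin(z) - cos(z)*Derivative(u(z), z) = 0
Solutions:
 u(z) = C1*cos(z)^2


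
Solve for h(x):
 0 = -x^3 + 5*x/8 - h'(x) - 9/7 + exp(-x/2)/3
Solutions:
 h(x) = C1 - x^4/4 + 5*x^2/16 - 9*x/7 - 2*exp(-x/2)/3


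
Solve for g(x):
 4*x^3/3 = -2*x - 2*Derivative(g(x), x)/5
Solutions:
 g(x) = C1 - 5*x^4/6 - 5*x^2/2


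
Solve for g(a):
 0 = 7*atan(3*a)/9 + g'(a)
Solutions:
 g(a) = C1 - 7*a*atan(3*a)/9 + 7*log(9*a^2 + 1)/54


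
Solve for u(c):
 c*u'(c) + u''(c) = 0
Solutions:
 u(c) = C1 + C2*erf(sqrt(2)*c/2)


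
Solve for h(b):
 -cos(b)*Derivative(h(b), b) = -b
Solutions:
 h(b) = C1 + Integral(b/cos(b), b)


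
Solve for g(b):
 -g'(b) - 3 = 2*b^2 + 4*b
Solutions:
 g(b) = C1 - 2*b^3/3 - 2*b^2 - 3*b


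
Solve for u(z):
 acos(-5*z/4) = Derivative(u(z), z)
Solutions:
 u(z) = C1 + z*acos(-5*z/4) + sqrt(16 - 25*z^2)/5


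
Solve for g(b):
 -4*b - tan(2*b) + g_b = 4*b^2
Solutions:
 g(b) = C1 + 4*b^3/3 + 2*b^2 - log(cos(2*b))/2


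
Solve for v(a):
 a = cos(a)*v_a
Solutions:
 v(a) = C1 + Integral(a/cos(a), a)


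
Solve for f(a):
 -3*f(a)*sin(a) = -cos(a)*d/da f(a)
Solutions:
 f(a) = C1/cos(a)^3


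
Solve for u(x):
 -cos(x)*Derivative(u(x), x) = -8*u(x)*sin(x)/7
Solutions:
 u(x) = C1/cos(x)^(8/7)


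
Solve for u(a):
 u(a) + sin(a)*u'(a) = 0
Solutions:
 u(a) = C1*sqrt(cos(a) + 1)/sqrt(cos(a) - 1)


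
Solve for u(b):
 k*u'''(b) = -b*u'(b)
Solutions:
 u(b) = C1 + Integral(C2*airyai(b*(-1/k)^(1/3)) + C3*airybi(b*(-1/k)^(1/3)), b)


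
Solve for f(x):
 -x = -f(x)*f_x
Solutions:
 f(x) = -sqrt(C1 + x^2)
 f(x) = sqrt(C1 + x^2)


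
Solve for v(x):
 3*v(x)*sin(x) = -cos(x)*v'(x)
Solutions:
 v(x) = C1*cos(x)^3


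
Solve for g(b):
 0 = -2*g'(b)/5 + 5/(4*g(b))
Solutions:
 g(b) = -sqrt(C1 + 25*b)/2
 g(b) = sqrt(C1 + 25*b)/2


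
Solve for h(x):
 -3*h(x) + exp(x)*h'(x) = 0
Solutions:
 h(x) = C1*exp(-3*exp(-x))


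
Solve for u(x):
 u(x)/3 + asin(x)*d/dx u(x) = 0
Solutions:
 u(x) = C1*exp(-Integral(1/asin(x), x)/3)


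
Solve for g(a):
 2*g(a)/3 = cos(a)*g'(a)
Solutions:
 g(a) = C1*(sin(a) + 1)^(1/3)/(sin(a) - 1)^(1/3)


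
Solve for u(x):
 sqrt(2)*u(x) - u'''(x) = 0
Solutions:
 u(x) = C3*exp(2^(1/6)*x) + (C1*sin(2^(1/6)*sqrt(3)*x/2) + C2*cos(2^(1/6)*sqrt(3)*x/2))*exp(-2^(1/6)*x/2)


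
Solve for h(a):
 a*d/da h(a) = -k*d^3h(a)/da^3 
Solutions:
 h(a) = C1 + Integral(C2*airyai(a*(-1/k)^(1/3)) + C3*airybi(a*(-1/k)^(1/3)), a)


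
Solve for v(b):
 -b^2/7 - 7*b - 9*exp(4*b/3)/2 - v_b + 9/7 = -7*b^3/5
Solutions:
 v(b) = C1 + 7*b^4/20 - b^3/21 - 7*b^2/2 + 9*b/7 - 27*exp(4*b/3)/8


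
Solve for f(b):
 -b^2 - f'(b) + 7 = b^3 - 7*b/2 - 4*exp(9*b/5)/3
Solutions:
 f(b) = C1 - b^4/4 - b^3/3 + 7*b^2/4 + 7*b + 20*exp(9*b/5)/27


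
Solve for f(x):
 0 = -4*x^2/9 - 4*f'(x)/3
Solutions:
 f(x) = C1 - x^3/9


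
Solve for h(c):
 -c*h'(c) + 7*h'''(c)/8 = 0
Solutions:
 h(c) = C1 + Integral(C2*airyai(2*7^(2/3)*c/7) + C3*airybi(2*7^(2/3)*c/7), c)


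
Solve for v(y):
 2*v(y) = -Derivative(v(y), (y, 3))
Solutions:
 v(y) = C3*exp(-2^(1/3)*y) + (C1*sin(2^(1/3)*sqrt(3)*y/2) + C2*cos(2^(1/3)*sqrt(3)*y/2))*exp(2^(1/3)*y/2)


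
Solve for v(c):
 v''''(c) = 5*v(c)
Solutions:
 v(c) = C1*exp(-5^(1/4)*c) + C2*exp(5^(1/4)*c) + C3*sin(5^(1/4)*c) + C4*cos(5^(1/4)*c)


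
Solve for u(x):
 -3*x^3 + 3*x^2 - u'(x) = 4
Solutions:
 u(x) = C1 - 3*x^4/4 + x^3 - 4*x


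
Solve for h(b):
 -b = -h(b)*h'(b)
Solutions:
 h(b) = -sqrt(C1 + b^2)
 h(b) = sqrt(C1 + b^2)


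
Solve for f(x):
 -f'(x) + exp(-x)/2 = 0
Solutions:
 f(x) = C1 - exp(-x)/2


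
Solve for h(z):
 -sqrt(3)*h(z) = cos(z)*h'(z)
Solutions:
 h(z) = C1*(sin(z) - 1)^(sqrt(3)/2)/(sin(z) + 1)^(sqrt(3)/2)


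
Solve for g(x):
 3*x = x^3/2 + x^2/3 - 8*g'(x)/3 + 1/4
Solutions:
 g(x) = C1 + 3*x^4/64 + x^3/24 - 9*x^2/16 + 3*x/32


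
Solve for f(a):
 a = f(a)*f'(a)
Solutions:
 f(a) = -sqrt(C1 + a^2)
 f(a) = sqrt(C1 + a^2)


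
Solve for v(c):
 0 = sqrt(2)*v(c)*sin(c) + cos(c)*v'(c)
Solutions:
 v(c) = C1*cos(c)^(sqrt(2))


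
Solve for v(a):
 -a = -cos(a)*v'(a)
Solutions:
 v(a) = C1 + Integral(a/cos(a), a)


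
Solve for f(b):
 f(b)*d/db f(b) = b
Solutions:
 f(b) = -sqrt(C1 + b^2)
 f(b) = sqrt(C1 + b^2)


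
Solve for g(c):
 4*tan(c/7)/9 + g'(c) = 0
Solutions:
 g(c) = C1 + 28*log(cos(c/7))/9


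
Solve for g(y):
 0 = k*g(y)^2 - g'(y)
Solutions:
 g(y) = -1/(C1 + k*y)


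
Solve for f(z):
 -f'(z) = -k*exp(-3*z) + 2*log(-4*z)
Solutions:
 f(z) = C1 - k*exp(-3*z)/3 - 2*z*log(-z) + 2*z*(1 - 2*log(2))


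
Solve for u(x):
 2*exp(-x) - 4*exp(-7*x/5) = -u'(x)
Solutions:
 u(x) = C1 + 2*exp(-x) - 20*exp(-7*x/5)/7


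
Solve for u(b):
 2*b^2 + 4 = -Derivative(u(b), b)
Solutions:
 u(b) = C1 - 2*b^3/3 - 4*b


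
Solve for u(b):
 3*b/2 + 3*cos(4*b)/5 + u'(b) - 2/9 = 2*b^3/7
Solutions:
 u(b) = C1 + b^4/14 - 3*b^2/4 + 2*b/9 - 3*sin(4*b)/20


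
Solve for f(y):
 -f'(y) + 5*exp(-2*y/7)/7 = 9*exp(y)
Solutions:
 f(y) = C1 - 9*exp(y) - 5*exp(-2*y/7)/2


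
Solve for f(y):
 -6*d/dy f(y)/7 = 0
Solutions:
 f(y) = C1


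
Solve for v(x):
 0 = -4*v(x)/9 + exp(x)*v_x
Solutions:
 v(x) = C1*exp(-4*exp(-x)/9)


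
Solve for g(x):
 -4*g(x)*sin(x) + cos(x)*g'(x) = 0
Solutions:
 g(x) = C1/cos(x)^4


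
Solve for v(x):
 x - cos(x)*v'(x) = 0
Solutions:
 v(x) = C1 + Integral(x/cos(x), x)


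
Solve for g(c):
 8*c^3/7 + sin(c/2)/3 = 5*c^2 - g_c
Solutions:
 g(c) = C1 - 2*c^4/7 + 5*c^3/3 + 2*cos(c/2)/3


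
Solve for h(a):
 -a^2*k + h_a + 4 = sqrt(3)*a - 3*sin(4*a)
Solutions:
 h(a) = C1 + a^3*k/3 + sqrt(3)*a^2/2 - 4*a + 3*cos(4*a)/4


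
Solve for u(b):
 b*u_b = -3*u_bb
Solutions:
 u(b) = C1 + C2*erf(sqrt(6)*b/6)


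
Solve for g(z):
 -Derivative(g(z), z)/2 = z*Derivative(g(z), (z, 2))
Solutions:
 g(z) = C1 + C2*sqrt(z)


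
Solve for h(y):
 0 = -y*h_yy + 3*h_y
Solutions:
 h(y) = C1 + C2*y^4


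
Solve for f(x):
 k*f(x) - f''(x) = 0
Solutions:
 f(x) = C1*exp(-sqrt(k)*x) + C2*exp(sqrt(k)*x)


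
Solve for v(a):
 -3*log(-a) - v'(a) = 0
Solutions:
 v(a) = C1 - 3*a*log(-a) + 3*a


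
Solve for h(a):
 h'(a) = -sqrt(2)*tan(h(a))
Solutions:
 h(a) = pi - asin(C1*exp(-sqrt(2)*a))
 h(a) = asin(C1*exp(-sqrt(2)*a))


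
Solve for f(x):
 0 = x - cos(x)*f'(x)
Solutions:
 f(x) = C1 + Integral(x/cos(x), x)


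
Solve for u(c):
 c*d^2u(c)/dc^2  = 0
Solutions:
 u(c) = C1 + C2*c


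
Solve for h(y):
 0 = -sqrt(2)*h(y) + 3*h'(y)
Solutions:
 h(y) = C1*exp(sqrt(2)*y/3)


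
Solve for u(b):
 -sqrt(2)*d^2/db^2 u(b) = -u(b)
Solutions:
 u(b) = C1*exp(-2^(3/4)*b/2) + C2*exp(2^(3/4)*b/2)


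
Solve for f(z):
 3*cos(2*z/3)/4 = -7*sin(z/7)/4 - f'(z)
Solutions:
 f(z) = C1 - 9*sin(2*z/3)/8 + 49*cos(z/7)/4


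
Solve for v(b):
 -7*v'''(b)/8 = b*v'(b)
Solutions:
 v(b) = C1 + Integral(C2*airyai(-2*7^(2/3)*b/7) + C3*airybi(-2*7^(2/3)*b/7), b)


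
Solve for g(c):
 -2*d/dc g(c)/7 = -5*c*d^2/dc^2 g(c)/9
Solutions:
 g(c) = C1 + C2*c^(53/35)


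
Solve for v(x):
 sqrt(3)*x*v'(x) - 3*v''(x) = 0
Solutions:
 v(x) = C1 + C2*erfi(sqrt(2)*3^(3/4)*x/6)


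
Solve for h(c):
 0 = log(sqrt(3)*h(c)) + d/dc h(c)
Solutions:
 2*Integral(1/(2*log(_y) + log(3)), (_y, h(c))) = C1 - c


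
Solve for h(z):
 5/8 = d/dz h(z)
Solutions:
 h(z) = C1 + 5*z/8


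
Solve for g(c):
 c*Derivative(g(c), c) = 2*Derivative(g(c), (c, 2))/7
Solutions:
 g(c) = C1 + C2*erfi(sqrt(7)*c/2)


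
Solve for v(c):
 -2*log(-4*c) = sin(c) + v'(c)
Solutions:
 v(c) = C1 - 2*c*log(-c) - 4*c*log(2) + 2*c + cos(c)


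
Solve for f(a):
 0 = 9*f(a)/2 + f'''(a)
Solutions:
 f(a) = C3*exp(-6^(2/3)*a/2) + (C1*sin(3*2^(2/3)*3^(1/6)*a/4) + C2*cos(3*2^(2/3)*3^(1/6)*a/4))*exp(6^(2/3)*a/4)


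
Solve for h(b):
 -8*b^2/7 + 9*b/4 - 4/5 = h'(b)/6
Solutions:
 h(b) = C1 - 16*b^3/7 + 27*b^2/4 - 24*b/5


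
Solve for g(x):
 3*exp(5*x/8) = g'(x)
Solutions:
 g(x) = C1 + 24*exp(5*x/8)/5


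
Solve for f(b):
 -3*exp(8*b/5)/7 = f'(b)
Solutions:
 f(b) = C1 - 15*exp(8*b/5)/56


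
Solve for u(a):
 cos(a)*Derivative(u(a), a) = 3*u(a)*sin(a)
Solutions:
 u(a) = C1/cos(a)^3


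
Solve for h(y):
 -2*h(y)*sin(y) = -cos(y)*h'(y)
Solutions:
 h(y) = C1/cos(y)^2


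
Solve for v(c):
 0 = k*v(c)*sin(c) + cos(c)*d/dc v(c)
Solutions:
 v(c) = C1*exp(k*log(cos(c)))


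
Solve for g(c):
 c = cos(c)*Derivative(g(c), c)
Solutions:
 g(c) = C1 + Integral(c/cos(c), c)


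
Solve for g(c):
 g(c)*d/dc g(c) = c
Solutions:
 g(c) = -sqrt(C1 + c^2)
 g(c) = sqrt(C1 + c^2)


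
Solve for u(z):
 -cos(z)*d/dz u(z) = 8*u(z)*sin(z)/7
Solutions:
 u(z) = C1*cos(z)^(8/7)


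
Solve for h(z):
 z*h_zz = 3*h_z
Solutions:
 h(z) = C1 + C2*z^4


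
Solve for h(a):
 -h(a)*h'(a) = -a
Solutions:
 h(a) = -sqrt(C1 + a^2)
 h(a) = sqrt(C1 + a^2)


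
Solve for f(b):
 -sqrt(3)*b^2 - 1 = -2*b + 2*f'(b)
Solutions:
 f(b) = C1 - sqrt(3)*b^3/6 + b^2/2 - b/2


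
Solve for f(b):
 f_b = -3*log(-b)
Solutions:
 f(b) = C1 - 3*b*log(-b) + 3*b


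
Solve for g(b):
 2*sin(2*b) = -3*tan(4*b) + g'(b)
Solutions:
 g(b) = C1 - 3*log(cos(4*b))/4 - cos(2*b)


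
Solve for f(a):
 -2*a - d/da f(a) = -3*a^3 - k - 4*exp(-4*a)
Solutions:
 f(a) = C1 + 3*a^4/4 - a^2 + a*k - exp(-4*a)


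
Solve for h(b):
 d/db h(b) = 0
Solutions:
 h(b) = C1


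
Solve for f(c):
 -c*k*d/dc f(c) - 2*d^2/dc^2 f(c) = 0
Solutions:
 f(c) = Piecewise((-sqrt(pi)*C1*erf(c*sqrt(k)/2)/sqrt(k) - C2, (k > 0) | (k < 0)), (-C1*c - C2, True))


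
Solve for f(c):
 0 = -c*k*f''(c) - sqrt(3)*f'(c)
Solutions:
 f(c) = C1 + c^(((re(k) - sqrt(3))*re(k) + im(k)^2)/(re(k)^2 + im(k)^2))*(C2*sin(sqrt(3)*log(c)*Abs(im(k))/(re(k)^2 + im(k)^2)) + C3*cos(sqrt(3)*log(c)*im(k)/(re(k)^2 + im(k)^2)))


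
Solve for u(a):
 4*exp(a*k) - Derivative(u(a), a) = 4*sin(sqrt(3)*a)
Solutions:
 u(a) = C1 + 4*sqrt(3)*cos(sqrt(3)*a)/3 + 4*exp(a*k)/k


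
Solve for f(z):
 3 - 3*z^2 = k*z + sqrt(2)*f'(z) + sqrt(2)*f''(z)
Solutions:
 f(z) = C1 + C2*exp(-z) - sqrt(2)*k*z^2/4 + sqrt(2)*k*z/2 - sqrt(2)*z^3/2 + 3*sqrt(2)*z^2/2 - 3*sqrt(2)*z/2


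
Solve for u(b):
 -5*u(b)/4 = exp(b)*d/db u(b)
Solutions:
 u(b) = C1*exp(5*exp(-b)/4)


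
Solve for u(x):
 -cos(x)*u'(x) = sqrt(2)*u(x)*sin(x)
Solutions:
 u(x) = C1*cos(x)^(sqrt(2))


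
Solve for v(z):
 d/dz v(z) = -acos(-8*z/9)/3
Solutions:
 v(z) = C1 - z*acos(-8*z/9)/3 - sqrt(81 - 64*z^2)/24


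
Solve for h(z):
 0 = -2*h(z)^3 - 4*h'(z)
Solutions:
 h(z) = -sqrt(-1/(C1 - z))
 h(z) = sqrt(-1/(C1 - z))


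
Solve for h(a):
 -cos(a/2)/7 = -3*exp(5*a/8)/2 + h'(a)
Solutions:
 h(a) = C1 + 12*exp(5*a/8)/5 - 2*sin(a/2)/7


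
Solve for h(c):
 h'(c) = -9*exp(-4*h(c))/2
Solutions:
 h(c) = log(-I*(C1 - 18*c)^(1/4))
 h(c) = log(I*(C1 - 18*c)^(1/4))
 h(c) = log(-(C1 - 18*c)^(1/4))
 h(c) = log(C1 - 18*c)/4


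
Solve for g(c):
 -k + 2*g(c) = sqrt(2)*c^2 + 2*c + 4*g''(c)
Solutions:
 g(c) = C1*exp(-sqrt(2)*c/2) + C2*exp(sqrt(2)*c/2) + sqrt(2)*c^2/2 + c + k/2 + 2*sqrt(2)


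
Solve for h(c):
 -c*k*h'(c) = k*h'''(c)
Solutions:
 h(c) = C1 + Integral(C2*airyai(-c) + C3*airybi(-c), c)


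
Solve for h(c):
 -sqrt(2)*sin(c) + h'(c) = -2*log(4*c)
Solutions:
 h(c) = C1 - 2*c*log(c) - 4*c*log(2) + 2*c - sqrt(2)*cos(c)


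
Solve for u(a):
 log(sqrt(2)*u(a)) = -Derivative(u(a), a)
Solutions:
 2*Integral(1/(2*log(_y) + log(2)), (_y, u(a))) = C1 - a


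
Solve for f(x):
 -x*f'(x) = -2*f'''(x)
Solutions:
 f(x) = C1 + Integral(C2*airyai(2^(2/3)*x/2) + C3*airybi(2^(2/3)*x/2), x)


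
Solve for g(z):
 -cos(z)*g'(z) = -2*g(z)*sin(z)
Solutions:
 g(z) = C1/cos(z)^2


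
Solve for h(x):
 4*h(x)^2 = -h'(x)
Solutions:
 h(x) = 1/(C1 + 4*x)


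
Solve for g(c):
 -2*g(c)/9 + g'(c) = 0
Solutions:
 g(c) = C1*exp(2*c/9)


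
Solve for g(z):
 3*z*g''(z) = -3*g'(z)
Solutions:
 g(z) = C1 + C2*log(z)


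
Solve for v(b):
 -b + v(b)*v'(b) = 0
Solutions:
 v(b) = -sqrt(C1 + b^2)
 v(b) = sqrt(C1 + b^2)


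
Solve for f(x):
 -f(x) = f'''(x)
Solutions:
 f(x) = C3*exp(-x) + (C1*sin(sqrt(3)*x/2) + C2*cos(sqrt(3)*x/2))*exp(x/2)


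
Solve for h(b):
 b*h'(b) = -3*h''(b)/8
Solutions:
 h(b) = C1 + C2*erf(2*sqrt(3)*b/3)


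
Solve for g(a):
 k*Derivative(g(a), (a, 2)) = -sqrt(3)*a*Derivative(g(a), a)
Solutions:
 g(a) = C1 + C2*sqrt(k)*erf(sqrt(2)*3^(1/4)*a*sqrt(1/k)/2)


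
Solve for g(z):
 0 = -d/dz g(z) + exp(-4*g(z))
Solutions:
 g(z) = log(-I*(C1 + 4*z)^(1/4))
 g(z) = log(I*(C1 + 4*z)^(1/4))
 g(z) = log(-(C1 + 4*z)^(1/4))
 g(z) = log(C1 + 4*z)/4


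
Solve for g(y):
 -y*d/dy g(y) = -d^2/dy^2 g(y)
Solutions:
 g(y) = C1 + C2*erfi(sqrt(2)*y/2)


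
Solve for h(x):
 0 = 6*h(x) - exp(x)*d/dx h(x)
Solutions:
 h(x) = C1*exp(-6*exp(-x))


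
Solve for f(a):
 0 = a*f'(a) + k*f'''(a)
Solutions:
 f(a) = C1 + Integral(C2*airyai(a*(-1/k)^(1/3)) + C3*airybi(a*(-1/k)^(1/3)), a)


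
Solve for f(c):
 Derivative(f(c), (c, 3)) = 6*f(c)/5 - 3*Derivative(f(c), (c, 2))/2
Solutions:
 f(c) = C1*exp(-c*(5*5^(1/3)/(4*sqrt(21) + 19)^(1/3) + 5^(2/3)*(4*sqrt(21) + 19)^(1/3) + 10)/20)*sin(sqrt(3)*5^(1/3)*c*(-5^(1/3)*(4*sqrt(21) + 19)^(1/3) + 5/(4*sqrt(21) + 19)^(1/3))/20) + C2*exp(-c*(5*5^(1/3)/(4*sqrt(21) + 19)^(1/3) + 5^(2/3)*(4*sqrt(21) + 19)^(1/3) + 10)/20)*cos(sqrt(3)*5^(1/3)*c*(-5^(1/3)*(4*sqrt(21) + 19)^(1/3) + 5/(4*sqrt(21) + 19)^(1/3))/20) + C3*exp(c*(-5 + 5*5^(1/3)/(4*sqrt(21) + 19)^(1/3) + 5^(2/3)*(4*sqrt(21) + 19)^(1/3))/10)


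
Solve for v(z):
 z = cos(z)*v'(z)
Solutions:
 v(z) = C1 + Integral(z/cos(z), z)


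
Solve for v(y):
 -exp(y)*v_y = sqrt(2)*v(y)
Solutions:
 v(y) = C1*exp(sqrt(2)*exp(-y))


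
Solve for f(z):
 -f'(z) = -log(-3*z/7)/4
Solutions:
 f(z) = C1 + z*log(-z)/4 + z*(-log(7) - 1 + log(3))/4


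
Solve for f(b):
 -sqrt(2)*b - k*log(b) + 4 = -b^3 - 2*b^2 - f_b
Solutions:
 f(b) = C1 - b^4/4 - 2*b^3/3 + sqrt(2)*b^2/2 + b*k*log(b) - b*k - 4*b


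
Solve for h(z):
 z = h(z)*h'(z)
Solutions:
 h(z) = -sqrt(C1 + z^2)
 h(z) = sqrt(C1 + z^2)


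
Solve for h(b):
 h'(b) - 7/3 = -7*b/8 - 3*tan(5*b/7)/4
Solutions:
 h(b) = C1 - 7*b^2/16 + 7*b/3 + 21*log(cos(5*b/7))/20


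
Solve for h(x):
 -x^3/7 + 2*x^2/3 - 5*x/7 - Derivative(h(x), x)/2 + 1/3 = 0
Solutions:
 h(x) = C1 - x^4/14 + 4*x^3/9 - 5*x^2/7 + 2*x/3


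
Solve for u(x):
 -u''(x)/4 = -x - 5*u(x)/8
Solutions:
 u(x) = C1*exp(-sqrt(10)*x/2) + C2*exp(sqrt(10)*x/2) - 8*x/5


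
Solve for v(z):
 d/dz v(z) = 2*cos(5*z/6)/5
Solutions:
 v(z) = C1 + 12*sin(5*z/6)/25


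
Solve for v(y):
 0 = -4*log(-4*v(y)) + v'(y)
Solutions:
 -Integral(1/(log(-_y) + 2*log(2)), (_y, v(y)))/4 = C1 - y


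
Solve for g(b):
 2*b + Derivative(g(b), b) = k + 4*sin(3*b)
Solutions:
 g(b) = C1 - b^2 + b*k - 4*cos(3*b)/3


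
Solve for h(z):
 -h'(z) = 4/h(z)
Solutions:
 h(z) = -sqrt(C1 - 8*z)
 h(z) = sqrt(C1 - 8*z)


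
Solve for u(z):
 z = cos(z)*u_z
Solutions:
 u(z) = C1 + Integral(z/cos(z), z)


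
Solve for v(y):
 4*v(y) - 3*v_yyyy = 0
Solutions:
 v(y) = C1*exp(-sqrt(2)*3^(3/4)*y/3) + C2*exp(sqrt(2)*3^(3/4)*y/3) + C3*sin(sqrt(2)*3^(3/4)*y/3) + C4*cos(sqrt(2)*3^(3/4)*y/3)


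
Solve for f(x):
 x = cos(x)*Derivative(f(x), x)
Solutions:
 f(x) = C1 + Integral(x/cos(x), x)


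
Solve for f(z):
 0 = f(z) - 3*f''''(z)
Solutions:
 f(z) = C1*exp(-3^(3/4)*z/3) + C2*exp(3^(3/4)*z/3) + C3*sin(3^(3/4)*z/3) + C4*cos(3^(3/4)*z/3)


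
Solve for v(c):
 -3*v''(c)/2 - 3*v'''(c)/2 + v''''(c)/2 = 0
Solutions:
 v(c) = C1 + C2*c + C3*exp(c*(3 - sqrt(21))/2) + C4*exp(c*(3 + sqrt(21))/2)


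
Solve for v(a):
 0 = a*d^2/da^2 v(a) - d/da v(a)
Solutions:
 v(a) = C1 + C2*a^2


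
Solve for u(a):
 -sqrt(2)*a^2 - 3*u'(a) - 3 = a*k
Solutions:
 u(a) = C1 - sqrt(2)*a^3/9 - a^2*k/6 - a


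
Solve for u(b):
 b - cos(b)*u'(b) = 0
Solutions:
 u(b) = C1 + Integral(b/cos(b), b)


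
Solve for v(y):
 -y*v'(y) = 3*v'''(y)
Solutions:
 v(y) = C1 + Integral(C2*airyai(-3^(2/3)*y/3) + C3*airybi(-3^(2/3)*y/3), y)


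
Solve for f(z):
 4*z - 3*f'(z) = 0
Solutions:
 f(z) = C1 + 2*z^2/3


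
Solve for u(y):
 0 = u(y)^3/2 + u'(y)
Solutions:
 u(y) = -sqrt(-1/(C1 - y))
 u(y) = sqrt(-1/(C1 - y))


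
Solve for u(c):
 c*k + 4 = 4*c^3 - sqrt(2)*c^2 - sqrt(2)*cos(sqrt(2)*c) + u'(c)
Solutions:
 u(c) = C1 - c^4 + sqrt(2)*c^3/3 + c^2*k/2 + 4*c + sin(sqrt(2)*c)


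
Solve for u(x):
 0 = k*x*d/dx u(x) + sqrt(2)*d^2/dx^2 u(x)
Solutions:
 u(x) = Piecewise((-2^(3/4)*sqrt(pi)*C1*erf(2^(1/4)*sqrt(k)*x/2)/(2*sqrt(k)) - C2, (k > 0) | (k < 0)), (-C1*x - C2, True))


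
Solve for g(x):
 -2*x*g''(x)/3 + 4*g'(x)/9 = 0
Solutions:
 g(x) = C1 + C2*x^(5/3)


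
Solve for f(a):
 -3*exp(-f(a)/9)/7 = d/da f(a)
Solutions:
 f(a) = 9*log(C1 - a/21)


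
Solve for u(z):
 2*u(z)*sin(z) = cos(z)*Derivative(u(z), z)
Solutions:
 u(z) = C1/cos(z)^2


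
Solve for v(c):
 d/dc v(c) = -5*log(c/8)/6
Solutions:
 v(c) = C1 - 5*c*log(c)/6 + 5*c/6 + 5*c*log(2)/2


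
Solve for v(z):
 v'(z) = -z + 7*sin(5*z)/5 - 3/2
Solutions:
 v(z) = C1 - z^2/2 - 3*z/2 - 7*cos(5*z)/25
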